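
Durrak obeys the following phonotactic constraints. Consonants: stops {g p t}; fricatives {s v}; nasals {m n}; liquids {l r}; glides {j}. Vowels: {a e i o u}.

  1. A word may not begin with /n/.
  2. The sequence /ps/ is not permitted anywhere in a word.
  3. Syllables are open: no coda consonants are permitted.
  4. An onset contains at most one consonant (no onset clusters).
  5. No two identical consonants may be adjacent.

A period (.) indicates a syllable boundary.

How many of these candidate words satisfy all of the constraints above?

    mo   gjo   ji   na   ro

mo — σ1 onset /m/, coda /∅/ ok → licit
gjo — violates constraint 4: syllable 1 onset /gj/ has 2 consonants (> 1) → illicit
ji — σ1 onset /j/, coda /∅/ ok → licit
na — violates constraint 1: word begins with /n/ → illicit
ro — σ1 onset /r/, coda /∅/ ok → licit
Licit: mo, ji, ro → 3.

3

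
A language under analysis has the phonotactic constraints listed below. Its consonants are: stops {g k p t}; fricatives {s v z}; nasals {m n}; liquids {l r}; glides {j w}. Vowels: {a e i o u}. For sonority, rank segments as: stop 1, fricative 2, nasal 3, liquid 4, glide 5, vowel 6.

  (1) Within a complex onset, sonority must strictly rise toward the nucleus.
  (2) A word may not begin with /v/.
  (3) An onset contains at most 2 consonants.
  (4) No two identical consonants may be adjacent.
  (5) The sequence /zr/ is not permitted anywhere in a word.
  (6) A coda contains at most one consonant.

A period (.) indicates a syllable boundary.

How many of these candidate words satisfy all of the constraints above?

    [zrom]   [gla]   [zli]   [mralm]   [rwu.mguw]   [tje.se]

3

[zrom] — violates constraint 5: contains banned sequence /zr/ → phonotactically illegal
[gla] — σ1 onset /gl/ (1→4 rises), coda /∅/ ok → phonotactically legal
[zli] — σ1 onset /zl/ (2→4 rises), coda /∅/ ok → phonotactically legal
[mralm] — violates constraint 6: syllable 1 coda /lm/ has 2 consonants (> 1) → phonotactically illegal
[rwu.mguw] — violates constraint 1: syllable 2 onset /mg/: /m/ (nasal, 3) → /g/ (stop, 1) does not rise → phonotactically illegal
[tje.se] — σ1 onset /tj/ (1→5 rises), coda /∅/ ok; σ2 onset /s/, coda /∅/ ok → phonotactically legal
Phonotactically legal: [gla], [zli], [tje.se] → 3.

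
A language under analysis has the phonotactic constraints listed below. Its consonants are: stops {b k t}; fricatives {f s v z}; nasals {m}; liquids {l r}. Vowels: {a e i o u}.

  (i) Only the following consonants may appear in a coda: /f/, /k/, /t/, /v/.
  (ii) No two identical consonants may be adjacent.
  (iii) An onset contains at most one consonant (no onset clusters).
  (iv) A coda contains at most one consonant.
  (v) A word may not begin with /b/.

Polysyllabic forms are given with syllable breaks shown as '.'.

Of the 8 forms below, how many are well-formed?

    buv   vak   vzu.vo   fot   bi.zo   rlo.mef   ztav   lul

buv — violates constraint (v): word begins with /b/ → ill-formed
vak — σ1 onset /v/, coda /k/ ok → well-formed
vzu.vo — violates constraint (iii): syllable 1 onset /vz/ has 2 consonants (> 1) → ill-formed
fot — σ1 onset /f/, coda /t/ ok → well-formed
bi.zo — violates constraint (v): word begins with /b/ → ill-formed
rlo.mef — violates constraint (iii): syllable 1 onset /rl/ has 2 consonants (> 1) → ill-formed
ztav — violates constraint (iii): syllable 1 onset /zt/ has 2 consonants (> 1) → ill-formed
lul — violates constraint (i): syllable 1 coda contains /l/, which is not a licensed coda consonant → ill-formed
Well-formed: vak, fot → 2.

2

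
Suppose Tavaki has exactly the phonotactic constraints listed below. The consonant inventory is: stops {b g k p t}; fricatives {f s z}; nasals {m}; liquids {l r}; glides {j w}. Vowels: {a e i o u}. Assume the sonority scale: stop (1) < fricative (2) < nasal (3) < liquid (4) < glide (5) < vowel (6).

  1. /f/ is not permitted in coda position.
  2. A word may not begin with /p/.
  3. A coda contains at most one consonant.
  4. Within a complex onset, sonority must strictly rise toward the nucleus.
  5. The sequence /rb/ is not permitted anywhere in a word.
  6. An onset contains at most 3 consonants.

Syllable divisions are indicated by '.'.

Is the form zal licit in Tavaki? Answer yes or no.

zal — σ1 onset /z/, coda /l/ ok → licit

yes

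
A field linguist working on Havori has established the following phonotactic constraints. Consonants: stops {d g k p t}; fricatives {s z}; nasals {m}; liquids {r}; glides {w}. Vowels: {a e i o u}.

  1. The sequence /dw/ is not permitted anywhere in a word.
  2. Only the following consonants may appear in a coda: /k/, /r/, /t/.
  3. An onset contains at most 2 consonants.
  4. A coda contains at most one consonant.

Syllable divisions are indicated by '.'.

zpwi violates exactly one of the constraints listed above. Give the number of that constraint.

3

zpwi: syllable 1 onset /zpw/ has 3 consonants (> 2).
This is a violation of constraint 3: "An onset contains at most 2 consonants."
The remaining constraints (1, 2, 4) are satisfied.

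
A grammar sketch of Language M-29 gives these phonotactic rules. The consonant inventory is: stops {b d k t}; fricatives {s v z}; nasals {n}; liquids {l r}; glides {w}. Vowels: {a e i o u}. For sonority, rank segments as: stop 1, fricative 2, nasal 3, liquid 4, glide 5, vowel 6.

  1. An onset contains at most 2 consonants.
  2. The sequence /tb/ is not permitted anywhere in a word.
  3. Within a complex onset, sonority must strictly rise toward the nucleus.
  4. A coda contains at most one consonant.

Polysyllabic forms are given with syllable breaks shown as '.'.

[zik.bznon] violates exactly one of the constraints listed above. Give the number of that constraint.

1

[zik.bznon]: syllable 2 onset /bzn/ has 3 consonants (> 2).
This is a violation of constraint 1: "An onset contains at most 2 consonants."
The remaining constraints (2, 3, 4) are satisfied.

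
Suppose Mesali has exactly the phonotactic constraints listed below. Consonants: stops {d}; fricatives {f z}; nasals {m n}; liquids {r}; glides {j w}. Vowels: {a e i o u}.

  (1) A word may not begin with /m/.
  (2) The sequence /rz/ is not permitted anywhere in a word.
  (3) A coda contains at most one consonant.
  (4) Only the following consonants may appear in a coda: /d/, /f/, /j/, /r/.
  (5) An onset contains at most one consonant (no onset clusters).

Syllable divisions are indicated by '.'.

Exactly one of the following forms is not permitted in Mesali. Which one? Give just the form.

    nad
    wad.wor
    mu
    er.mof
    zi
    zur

mu

nad — σ1 onset /n/, coda /d/ ok → permitted
wad.wor — σ1 onset /w/, coda /d/ ok; σ2 onset /w/, coda /r/ ok → permitted
mu — violates constraint 1: word begins with /m/ → not permitted
er.mof — σ1 onset /∅/, coda /r/ ok; σ2 onset /m/, coda /f/ ok → permitted
zi — σ1 onset /z/, coda /∅/ ok → permitted
zur — σ1 onset /z/, coda /r/ ok → permitted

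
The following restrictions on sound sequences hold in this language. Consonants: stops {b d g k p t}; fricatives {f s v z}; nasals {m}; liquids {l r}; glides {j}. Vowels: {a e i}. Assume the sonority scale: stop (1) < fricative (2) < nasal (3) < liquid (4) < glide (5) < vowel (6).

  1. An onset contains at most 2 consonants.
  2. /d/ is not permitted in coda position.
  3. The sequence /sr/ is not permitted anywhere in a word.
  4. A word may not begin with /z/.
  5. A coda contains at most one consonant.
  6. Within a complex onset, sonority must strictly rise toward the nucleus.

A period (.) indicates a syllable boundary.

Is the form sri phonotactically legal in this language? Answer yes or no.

sri — violates constraint 3: contains banned sequence /sr/ → phonotactically illegal

no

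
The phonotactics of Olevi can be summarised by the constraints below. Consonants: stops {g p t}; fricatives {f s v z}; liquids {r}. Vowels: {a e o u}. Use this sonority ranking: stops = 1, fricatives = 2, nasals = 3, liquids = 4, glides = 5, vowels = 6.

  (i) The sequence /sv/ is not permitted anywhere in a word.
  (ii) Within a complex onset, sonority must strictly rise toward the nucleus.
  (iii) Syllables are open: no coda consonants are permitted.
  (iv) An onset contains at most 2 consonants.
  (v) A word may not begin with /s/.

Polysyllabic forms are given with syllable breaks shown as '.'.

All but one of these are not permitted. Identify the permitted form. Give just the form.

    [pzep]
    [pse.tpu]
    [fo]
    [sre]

[fo]

[pzep] — violates constraint (iii): syllable 1 coda /p/ has 1 consonant (> 0) → not permitted
[pse.tpu] — violates constraint (ii): syllable 2 onset /tp/: /t/ (stop, 1) → /p/ (stop, 1) does not rise → not permitted
[fo] — σ1 onset /f/, coda /∅/ ok → permitted
[sre] — violates constraint (v): word begins with /s/ → not permitted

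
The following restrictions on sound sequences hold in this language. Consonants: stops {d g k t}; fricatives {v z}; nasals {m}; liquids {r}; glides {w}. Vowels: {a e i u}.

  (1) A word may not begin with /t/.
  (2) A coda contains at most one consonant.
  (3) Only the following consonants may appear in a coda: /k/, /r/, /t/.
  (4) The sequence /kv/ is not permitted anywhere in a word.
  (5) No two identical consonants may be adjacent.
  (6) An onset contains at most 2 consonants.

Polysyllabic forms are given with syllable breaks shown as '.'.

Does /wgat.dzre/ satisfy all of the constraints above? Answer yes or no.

/wgat.dzre/ — violates constraint 6: syllable 2 onset /dzr/ has 3 consonants (> 2) → illicit

no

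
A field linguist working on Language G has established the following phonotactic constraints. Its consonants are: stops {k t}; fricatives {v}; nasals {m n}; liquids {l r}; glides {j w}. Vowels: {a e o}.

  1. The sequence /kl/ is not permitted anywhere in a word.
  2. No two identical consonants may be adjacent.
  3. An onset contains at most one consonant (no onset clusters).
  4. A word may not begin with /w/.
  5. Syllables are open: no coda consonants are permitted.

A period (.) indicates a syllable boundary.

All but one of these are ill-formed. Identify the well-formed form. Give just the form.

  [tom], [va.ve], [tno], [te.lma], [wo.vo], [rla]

[va.ve]

[tom] — violates constraint 5: syllable 1 coda /m/ has 1 consonant (> 0) → ill-formed
[va.ve] — σ1 onset /v/, coda /∅/ ok; σ2 onset /v/, coda /∅/ ok → well-formed
[tno] — violates constraint 3: syllable 1 onset /tn/ has 2 consonants (> 1) → ill-formed
[te.lma] — violates constraint 3: syllable 2 onset /lm/ has 2 consonants (> 1) → ill-formed
[wo.vo] — violates constraint 4: word begins with /w/ → ill-formed
[rla] — violates constraint 3: syllable 1 onset /rl/ has 2 consonants (> 1) → ill-formed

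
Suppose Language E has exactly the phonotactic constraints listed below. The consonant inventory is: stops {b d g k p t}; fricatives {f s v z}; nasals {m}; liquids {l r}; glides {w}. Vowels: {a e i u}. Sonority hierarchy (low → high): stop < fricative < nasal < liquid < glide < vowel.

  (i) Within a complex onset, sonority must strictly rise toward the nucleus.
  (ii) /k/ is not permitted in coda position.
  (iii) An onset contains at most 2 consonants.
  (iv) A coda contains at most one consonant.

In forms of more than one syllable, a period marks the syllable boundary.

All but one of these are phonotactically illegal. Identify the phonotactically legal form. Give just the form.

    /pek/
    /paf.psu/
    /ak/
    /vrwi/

/pek/ — violates constraint (ii): syllable 1 coda contains /k/ → phonotactically illegal
/paf.psu/ — σ1 onset /p/, coda /f/ ok; σ2 onset /ps/ (1→2 rises), coda /∅/ ok → phonotactically legal
/ak/ — violates constraint (ii): syllable 1 coda contains /k/ → phonotactically illegal
/vrwi/ — violates constraint (iii): syllable 1 onset /vrw/ has 3 consonants (> 2) → phonotactically illegal

/paf.psu/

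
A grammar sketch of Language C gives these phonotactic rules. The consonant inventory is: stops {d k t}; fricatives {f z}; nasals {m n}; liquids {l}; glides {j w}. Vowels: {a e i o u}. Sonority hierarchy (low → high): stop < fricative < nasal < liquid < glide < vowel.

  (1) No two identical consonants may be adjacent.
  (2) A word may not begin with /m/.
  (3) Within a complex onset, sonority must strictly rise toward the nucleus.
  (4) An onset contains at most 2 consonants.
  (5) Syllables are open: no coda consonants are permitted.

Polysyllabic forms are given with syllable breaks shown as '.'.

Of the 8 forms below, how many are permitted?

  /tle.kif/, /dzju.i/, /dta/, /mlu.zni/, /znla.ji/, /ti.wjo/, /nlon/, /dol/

0

/tle.kif/ — violates constraint 5: syllable 2 coda /f/ has 1 consonant (> 0) → not permitted
/dzju.i/ — violates constraint 4: syllable 1 onset /dzj/ has 3 consonants (> 2) → not permitted
/dta/ — violates constraint 3: syllable 1 onset /dt/: /d/ (stop, 1) → /t/ (stop, 1) does not rise → not permitted
/mlu.zni/ — violates constraint 2: word begins with /m/ → not permitted
/znla.ji/ — violates constraint 4: syllable 1 onset /znl/ has 3 consonants (> 2) → not permitted
/ti.wjo/ — violates constraint 3: syllable 2 onset /wj/: /w/ (glide, 5) → /j/ (glide, 5) does not rise → not permitted
/nlon/ — violates constraint 5: syllable 1 coda /n/ has 1 consonant (> 0) → not permitted
/dol/ — violates constraint 5: syllable 1 coda /l/ has 1 consonant (> 0) → not permitted
No form is permitted → 0.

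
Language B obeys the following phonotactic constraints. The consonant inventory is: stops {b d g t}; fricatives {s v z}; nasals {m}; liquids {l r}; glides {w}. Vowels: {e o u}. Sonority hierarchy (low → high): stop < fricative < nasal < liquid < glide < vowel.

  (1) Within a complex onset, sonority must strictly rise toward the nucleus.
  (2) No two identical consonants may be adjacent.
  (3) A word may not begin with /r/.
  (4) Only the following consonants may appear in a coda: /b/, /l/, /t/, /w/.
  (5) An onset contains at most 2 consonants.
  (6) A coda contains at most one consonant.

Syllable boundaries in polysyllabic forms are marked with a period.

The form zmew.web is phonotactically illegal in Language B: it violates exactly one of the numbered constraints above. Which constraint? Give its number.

zmew.web: adjacent identical consonants /ww/.
This is a violation of constraint 2: "No two identical consonants may be adjacent."
The remaining constraints (1, 3, 4, 5, 6) are satisfied.

2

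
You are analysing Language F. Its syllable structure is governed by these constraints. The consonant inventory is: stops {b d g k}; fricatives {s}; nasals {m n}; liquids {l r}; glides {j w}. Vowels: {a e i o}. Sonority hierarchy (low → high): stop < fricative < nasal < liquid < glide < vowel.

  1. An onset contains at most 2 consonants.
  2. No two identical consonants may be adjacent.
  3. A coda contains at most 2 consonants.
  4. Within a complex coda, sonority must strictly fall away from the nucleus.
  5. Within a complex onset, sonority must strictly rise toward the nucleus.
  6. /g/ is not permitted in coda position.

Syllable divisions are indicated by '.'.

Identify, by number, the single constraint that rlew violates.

rlew: syllable 1 onset /rl/: /r/ (liquid, 4) → /l/ (liquid, 4) does not rise.
This is a violation of constraint 5: "Within a complex onset, sonority must strictly rise toward the nucleus."
The remaining constraints (1, 2, 3, 4, 6) are satisfied.

5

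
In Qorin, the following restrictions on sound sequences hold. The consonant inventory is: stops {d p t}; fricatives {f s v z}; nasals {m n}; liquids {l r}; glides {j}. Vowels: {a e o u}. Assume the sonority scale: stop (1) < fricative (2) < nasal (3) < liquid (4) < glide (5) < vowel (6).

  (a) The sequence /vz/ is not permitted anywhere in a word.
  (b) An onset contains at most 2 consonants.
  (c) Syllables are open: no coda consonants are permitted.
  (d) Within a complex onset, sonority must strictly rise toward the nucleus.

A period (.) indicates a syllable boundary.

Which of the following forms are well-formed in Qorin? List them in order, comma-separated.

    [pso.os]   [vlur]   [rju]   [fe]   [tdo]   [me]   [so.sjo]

[rju], [fe], [me], [so.sjo]

[pso.os] — violates constraint (c): syllable 2 coda /s/ has 1 consonant (> 0) → ill-formed
[vlur] — violates constraint (c): syllable 1 coda /r/ has 1 consonant (> 0) → ill-formed
[rju] — σ1 onset /rj/ (4→5 rises), coda /∅/ ok → well-formed
[fe] — σ1 onset /f/, coda /∅/ ok → well-formed
[tdo] — violates constraint (d): syllable 1 onset /td/: /t/ (stop, 1) → /d/ (stop, 1) does not rise → ill-formed
[me] — σ1 onset /m/, coda /∅/ ok → well-formed
[so.sjo] — σ1 onset /s/, coda /∅/ ok; σ2 onset /sj/ (2→5 rises), coda /∅/ ok → well-formed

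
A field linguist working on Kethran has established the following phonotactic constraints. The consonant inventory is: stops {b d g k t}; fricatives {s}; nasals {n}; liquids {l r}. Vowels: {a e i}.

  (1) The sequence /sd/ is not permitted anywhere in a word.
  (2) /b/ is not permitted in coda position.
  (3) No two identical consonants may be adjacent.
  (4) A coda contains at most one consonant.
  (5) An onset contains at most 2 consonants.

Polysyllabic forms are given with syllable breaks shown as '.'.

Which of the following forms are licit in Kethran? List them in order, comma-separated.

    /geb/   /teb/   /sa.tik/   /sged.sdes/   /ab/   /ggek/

/sa.tik/

/geb/ — violates constraint 2: syllable 1 coda contains /b/ → illicit
/teb/ — violates constraint 2: syllable 1 coda contains /b/ → illicit
/sa.tik/ — σ1 onset /s/, coda /∅/ ok; σ2 onset /t/, coda /k/ ok → licit
/sged.sdes/ — violates constraint 1: contains banned sequence /sd/ → illicit
/ab/ — violates constraint 2: syllable 1 coda contains /b/ → illicit
/ggek/ — violates constraint 3: adjacent identical consonants /gg/ → illicit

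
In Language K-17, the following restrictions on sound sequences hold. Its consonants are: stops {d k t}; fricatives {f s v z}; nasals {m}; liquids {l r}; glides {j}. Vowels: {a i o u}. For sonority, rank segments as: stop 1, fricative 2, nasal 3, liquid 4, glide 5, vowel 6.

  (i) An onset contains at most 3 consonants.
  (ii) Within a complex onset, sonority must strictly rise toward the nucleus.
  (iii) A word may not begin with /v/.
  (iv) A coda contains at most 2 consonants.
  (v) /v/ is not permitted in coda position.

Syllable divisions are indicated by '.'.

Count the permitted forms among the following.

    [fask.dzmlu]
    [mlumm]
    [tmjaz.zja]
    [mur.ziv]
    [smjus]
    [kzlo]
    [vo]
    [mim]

5

[fask.dzmlu] — violates constraint (i): syllable 2 onset /dzml/ has 4 consonants (> 3) → not permitted
[mlumm] — σ1 onset /ml/ (3→4 rises), coda /mm/ (2C) ok → permitted
[tmjaz.zja] — σ1 onset /tmj/ (1→3→5 rises), coda /z/ ok; σ2 onset /zj/ (2→5 rises), coda /∅/ ok → permitted
[mur.ziv] — violates constraint (v): syllable 2 coda contains /v/ → not permitted
[smjus] — σ1 onset /smj/ (2→3→5 rises), coda /s/ ok → permitted
[kzlo] — σ1 onset /kzl/ (1→2→4 rises), coda /∅/ ok → permitted
[vo] — violates constraint (iii): word begins with /v/ → not permitted
[mim] — σ1 onset /m/, coda /m/ ok → permitted
Permitted: [mlumm], [tmjaz.zja], [smjus], [kzlo], [mim] → 5.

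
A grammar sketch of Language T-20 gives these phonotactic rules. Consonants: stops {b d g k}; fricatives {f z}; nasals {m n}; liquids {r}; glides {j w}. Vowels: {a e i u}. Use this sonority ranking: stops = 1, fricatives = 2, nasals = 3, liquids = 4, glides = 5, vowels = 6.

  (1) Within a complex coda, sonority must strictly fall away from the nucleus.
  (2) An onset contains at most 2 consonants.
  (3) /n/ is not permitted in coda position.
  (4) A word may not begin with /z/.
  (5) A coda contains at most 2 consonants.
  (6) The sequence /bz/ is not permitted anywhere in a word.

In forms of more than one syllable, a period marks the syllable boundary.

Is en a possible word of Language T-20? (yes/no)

no

en — violates constraint 3: syllable 1 coda contains /n/ → ill-formed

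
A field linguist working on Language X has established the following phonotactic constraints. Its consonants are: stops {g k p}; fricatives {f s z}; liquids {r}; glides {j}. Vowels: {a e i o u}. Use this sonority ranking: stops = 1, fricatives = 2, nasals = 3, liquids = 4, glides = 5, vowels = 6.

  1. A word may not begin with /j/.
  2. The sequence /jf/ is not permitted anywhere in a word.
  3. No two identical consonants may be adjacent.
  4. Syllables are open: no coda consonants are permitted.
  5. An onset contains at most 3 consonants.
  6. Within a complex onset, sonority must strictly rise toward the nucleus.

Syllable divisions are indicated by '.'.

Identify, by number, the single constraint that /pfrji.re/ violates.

/pfrji.re/: syllable 1 onset /pfrj/ has 4 consonants (> 3).
This is a violation of constraint 5: "An onset contains at most 3 consonants."
The remaining constraints (1, 2, 3, 4, 6) are satisfied.

5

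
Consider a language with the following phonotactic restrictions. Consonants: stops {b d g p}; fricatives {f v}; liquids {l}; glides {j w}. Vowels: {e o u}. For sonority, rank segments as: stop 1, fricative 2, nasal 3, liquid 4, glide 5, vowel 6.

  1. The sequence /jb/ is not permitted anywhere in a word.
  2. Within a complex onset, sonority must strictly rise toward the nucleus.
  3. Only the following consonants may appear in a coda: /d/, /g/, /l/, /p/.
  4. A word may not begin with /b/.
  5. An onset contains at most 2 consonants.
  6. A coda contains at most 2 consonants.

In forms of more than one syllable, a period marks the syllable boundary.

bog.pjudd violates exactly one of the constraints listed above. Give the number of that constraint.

bog.pjudd: word begins with /b/.
This is a violation of constraint 4: "A word may not begin with /b/."
The remaining constraints (1, 2, 3, 5, 6) are satisfied.

4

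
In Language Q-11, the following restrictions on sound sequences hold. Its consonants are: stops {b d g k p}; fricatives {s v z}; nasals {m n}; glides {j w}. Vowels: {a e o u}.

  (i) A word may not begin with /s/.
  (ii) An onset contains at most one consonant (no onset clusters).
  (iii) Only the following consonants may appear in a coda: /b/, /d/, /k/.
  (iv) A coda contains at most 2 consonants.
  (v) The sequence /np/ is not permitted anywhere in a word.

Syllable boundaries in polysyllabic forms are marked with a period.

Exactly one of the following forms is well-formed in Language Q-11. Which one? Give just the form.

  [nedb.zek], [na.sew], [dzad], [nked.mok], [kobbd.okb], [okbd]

[nedb.zek]

[nedb.zek] — σ1 onset /n/, coda /db/ (2C) ok; σ2 onset /z/, coda /k/ ok → well-formed
[na.sew] — violates constraint (iii): syllable 2 coda contains /w/, which is not a licensed coda consonant → ill-formed
[dzad] — violates constraint (ii): syllable 1 onset /dz/ has 2 consonants (> 1) → ill-formed
[nked.mok] — violates constraint (ii): syllable 1 onset /nk/ has 2 consonants (> 1) → ill-formed
[kobbd.okb] — violates constraint (iv): syllable 1 coda /bbd/ has 3 consonants (> 2) → ill-formed
[okbd] — violates constraint (iv): syllable 1 coda /kbd/ has 3 consonants (> 2) → ill-formed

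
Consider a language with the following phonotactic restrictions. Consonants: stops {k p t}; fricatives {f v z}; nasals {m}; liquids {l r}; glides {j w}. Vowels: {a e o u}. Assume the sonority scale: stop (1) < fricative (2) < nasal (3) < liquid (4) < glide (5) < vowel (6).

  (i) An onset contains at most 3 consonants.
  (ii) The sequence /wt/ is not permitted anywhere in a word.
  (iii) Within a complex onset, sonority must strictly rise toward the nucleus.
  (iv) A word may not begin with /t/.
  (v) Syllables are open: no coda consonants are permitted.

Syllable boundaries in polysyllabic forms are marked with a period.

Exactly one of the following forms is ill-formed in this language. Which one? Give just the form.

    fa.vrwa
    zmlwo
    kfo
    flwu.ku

zmlwo

fa.vrwa — σ1 onset /f/, coda /∅/ ok; σ2 onset /vrw/ (2→4→5 rises), coda /∅/ ok → well-formed
zmlwo — violates constraint (i): syllable 1 onset /zmlw/ has 4 consonants (> 3) → ill-formed
kfo — σ1 onset /kf/ (1→2 rises), coda /∅/ ok → well-formed
flwu.ku — σ1 onset /flw/ (2→4→5 rises), coda /∅/ ok; σ2 onset /k/, coda /∅/ ok → well-formed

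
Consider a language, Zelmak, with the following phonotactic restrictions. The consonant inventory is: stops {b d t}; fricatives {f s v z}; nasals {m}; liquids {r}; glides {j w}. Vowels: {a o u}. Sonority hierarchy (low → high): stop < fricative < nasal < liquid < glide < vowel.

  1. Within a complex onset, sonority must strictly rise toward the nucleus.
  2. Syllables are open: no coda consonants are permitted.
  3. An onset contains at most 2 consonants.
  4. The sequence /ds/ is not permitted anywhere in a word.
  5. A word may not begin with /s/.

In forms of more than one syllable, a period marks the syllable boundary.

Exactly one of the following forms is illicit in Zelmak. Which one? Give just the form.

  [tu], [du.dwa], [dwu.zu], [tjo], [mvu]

[tu] — σ1 onset /t/, coda /∅/ ok → licit
[du.dwa] — σ1 onset /d/, coda /∅/ ok; σ2 onset /dw/ (1→5 rises), coda /∅/ ok → licit
[dwu.zu] — σ1 onset /dw/ (1→5 rises), coda /∅/ ok; σ2 onset /z/, coda /∅/ ok → licit
[tjo] — σ1 onset /tj/ (1→5 rises), coda /∅/ ok → licit
[mvu] — violates constraint 1: syllable 1 onset /mv/: /m/ (nasal, 3) → /v/ (fricative, 2) does not rise → illicit

[mvu]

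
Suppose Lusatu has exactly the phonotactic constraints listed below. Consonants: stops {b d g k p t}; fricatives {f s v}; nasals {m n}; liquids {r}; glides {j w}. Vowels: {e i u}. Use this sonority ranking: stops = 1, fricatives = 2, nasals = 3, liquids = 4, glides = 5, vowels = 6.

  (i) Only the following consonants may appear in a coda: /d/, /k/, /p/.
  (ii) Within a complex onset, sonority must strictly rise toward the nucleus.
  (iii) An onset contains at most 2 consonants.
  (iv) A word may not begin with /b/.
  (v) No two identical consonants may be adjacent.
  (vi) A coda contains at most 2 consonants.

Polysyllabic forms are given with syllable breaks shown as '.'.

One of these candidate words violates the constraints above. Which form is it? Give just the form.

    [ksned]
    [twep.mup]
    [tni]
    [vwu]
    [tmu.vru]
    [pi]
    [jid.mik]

[ksned]

[ksned] — violates constraint (iii): syllable 1 onset /ksn/ has 3 consonants (> 2) → ill-formed
[twep.mup] — σ1 onset /tw/ (1→5 rises), coda /p/ ok; σ2 onset /m/, coda /p/ ok → well-formed
[tni] — σ1 onset /tn/ (1→3 rises), coda /∅/ ok → well-formed
[vwu] — σ1 onset /vw/ (2→5 rises), coda /∅/ ok → well-formed
[tmu.vru] — σ1 onset /tm/ (1→3 rises), coda /∅/ ok; σ2 onset /vr/ (2→4 rises), coda /∅/ ok → well-formed
[pi] — σ1 onset /p/, coda /∅/ ok → well-formed
[jid.mik] — σ1 onset /j/, coda /d/ ok; σ2 onset /m/, coda /k/ ok → well-formed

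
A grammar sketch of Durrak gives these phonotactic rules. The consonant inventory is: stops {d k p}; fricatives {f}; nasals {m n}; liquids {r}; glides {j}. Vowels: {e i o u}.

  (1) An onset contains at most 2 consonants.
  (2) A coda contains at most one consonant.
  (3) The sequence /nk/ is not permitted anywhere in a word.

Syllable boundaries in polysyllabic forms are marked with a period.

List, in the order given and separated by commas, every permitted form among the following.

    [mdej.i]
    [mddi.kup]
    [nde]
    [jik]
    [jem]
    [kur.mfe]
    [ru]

[mdej.i] — σ1 onset /md/ (2C), coda /j/ ok; σ2 onset /∅/, coda /∅/ ok → permitted
[mddi.kup] — violates constraint 1: syllable 1 onset /mdd/ has 3 consonants (> 2) → not permitted
[nde] — σ1 onset /nd/ (2C), coda /∅/ ok → permitted
[jik] — σ1 onset /j/, coda /k/ ok → permitted
[jem] — σ1 onset /j/, coda /m/ ok → permitted
[kur.mfe] — σ1 onset /k/, coda /r/ ok; σ2 onset /mf/ (2C), coda /∅/ ok → permitted
[ru] — σ1 onset /r/, coda /∅/ ok → permitted

[mdej.i], [nde], [jik], [jem], [kur.mfe], [ru]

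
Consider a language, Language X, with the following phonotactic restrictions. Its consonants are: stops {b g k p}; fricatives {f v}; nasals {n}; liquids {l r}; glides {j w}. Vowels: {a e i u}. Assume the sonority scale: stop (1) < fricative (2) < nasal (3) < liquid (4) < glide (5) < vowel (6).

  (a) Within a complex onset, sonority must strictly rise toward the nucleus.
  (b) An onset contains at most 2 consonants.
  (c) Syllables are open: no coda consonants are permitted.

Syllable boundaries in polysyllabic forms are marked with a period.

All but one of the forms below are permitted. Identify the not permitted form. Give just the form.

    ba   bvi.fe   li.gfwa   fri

ba — σ1 onset /b/, coda /∅/ ok → permitted
bvi.fe — σ1 onset /bv/ (1→2 rises), coda /∅/ ok; σ2 onset /f/, coda /∅/ ok → permitted
li.gfwa — violates constraint (b): syllable 2 onset /gfw/ has 3 consonants (> 2) → not permitted
fri — σ1 onset /fr/ (2→4 rises), coda /∅/ ok → permitted

li.gfwa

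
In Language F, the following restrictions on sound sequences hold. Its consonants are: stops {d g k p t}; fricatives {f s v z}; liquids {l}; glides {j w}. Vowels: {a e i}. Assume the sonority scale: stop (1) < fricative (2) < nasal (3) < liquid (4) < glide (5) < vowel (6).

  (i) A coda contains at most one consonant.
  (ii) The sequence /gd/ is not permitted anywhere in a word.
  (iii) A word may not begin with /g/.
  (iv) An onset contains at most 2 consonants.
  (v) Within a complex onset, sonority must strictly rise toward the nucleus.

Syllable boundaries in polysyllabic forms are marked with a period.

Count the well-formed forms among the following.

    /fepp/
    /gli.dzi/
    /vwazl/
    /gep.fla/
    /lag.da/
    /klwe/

0

/fepp/ — violates constraint (i): syllable 1 coda /pp/ has 2 consonants (> 1) → ill-formed
/gli.dzi/ — violates constraint (iii): word begins with /g/ → ill-formed
/vwazl/ — violates constraint (i): syllable 1 coda /zl/ has 2 consonants (> 1) → ill-formed
/gep.fla/ — violates constraint (iii): word begins with /g/ → ill-formed
/lag.da/ — violates constraint (ii): contains banned sequence /gd/ → ill-formed
/klwe/ — violates constraint (iv): syllable 1 onset /klw/ has 3 consonants (> 2) → ill-formed
No form is well-formed → 0.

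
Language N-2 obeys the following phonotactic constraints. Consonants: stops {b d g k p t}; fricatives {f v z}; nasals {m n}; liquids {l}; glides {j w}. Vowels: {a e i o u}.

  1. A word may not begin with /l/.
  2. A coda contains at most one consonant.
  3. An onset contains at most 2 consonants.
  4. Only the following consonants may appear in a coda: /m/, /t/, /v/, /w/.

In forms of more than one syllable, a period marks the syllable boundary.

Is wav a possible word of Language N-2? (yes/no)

wav — σ1 onset /w/, coda /v/ ok → phonotactically legal

yes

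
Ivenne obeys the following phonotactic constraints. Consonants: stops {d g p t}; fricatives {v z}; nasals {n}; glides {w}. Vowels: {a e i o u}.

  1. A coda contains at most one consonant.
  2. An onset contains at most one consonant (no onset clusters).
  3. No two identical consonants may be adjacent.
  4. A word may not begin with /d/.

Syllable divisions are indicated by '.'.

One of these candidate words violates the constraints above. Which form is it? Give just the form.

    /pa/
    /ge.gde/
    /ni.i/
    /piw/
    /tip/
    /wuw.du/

/pa/ — σ1 onset /p/, coda /∅/ ok → permitted
/ge.gde/ — violates constraint 2: syllable 2 onset /gd/ has 2 consonants (> 1) → not permitted
/ni.i/ — σ1 onset /n/, coda /∅/ ok; σ2 onset /∅/, coda /∅/ ok → permitted
/piw/ — σ1 onset /p/, coda /w/ ok → permitted
/tip/ — σ1 onset /t/, coda /p/ ok → permitted
/wuw.du/ — σ1 onset /w/, coda /w/ ok; σ2 onset /d/, coda /∅/ ok → permitted

/ge.gde/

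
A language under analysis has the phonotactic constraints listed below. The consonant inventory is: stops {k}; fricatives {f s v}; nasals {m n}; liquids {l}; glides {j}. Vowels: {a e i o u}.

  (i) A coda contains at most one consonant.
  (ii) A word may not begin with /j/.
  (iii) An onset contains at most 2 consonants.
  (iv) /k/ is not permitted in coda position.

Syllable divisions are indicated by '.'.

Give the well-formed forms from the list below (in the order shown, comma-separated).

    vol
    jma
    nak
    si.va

vol — σ1 onset /v/, coda /l/ ok → well-formed
jma — violates constraint (ii): word begins with /j/ → ill-formed
nak — violates constraint (iv): syllable 1 coda contains /k/ → ill-formed
si.va — σ1 onset /s/, coda /∅/ ok; σ2 onset /v/, coda /∅/ ok → well-formed

vol, si.va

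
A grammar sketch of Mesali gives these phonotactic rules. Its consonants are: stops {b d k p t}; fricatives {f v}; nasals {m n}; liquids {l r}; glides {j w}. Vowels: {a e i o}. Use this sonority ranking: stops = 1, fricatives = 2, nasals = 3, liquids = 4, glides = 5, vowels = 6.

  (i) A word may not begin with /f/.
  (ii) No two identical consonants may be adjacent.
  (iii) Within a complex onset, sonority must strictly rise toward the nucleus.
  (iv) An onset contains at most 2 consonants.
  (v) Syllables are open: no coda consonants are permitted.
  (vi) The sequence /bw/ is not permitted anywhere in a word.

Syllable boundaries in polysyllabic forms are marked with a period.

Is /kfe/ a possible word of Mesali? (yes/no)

yes

/kfe/ — σ1 onset /kf/ (1→2 rises), coda /∅/ ok → phonotactically legal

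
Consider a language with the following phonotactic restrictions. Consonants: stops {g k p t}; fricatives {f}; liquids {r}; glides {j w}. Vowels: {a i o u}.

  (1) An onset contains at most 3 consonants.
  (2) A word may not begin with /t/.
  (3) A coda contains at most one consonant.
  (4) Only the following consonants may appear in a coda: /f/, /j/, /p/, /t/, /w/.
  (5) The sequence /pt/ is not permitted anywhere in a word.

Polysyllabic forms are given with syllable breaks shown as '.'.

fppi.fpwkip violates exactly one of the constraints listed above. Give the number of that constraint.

fppi.fpwkip: syllable 2 onset /fpwk/ has 4 consonants (> 3).
This is a violation of constraint 1: "An onset contains at most 3 consonants."
The remaining constraints (2, 3, 4, 5) are satisfied.

1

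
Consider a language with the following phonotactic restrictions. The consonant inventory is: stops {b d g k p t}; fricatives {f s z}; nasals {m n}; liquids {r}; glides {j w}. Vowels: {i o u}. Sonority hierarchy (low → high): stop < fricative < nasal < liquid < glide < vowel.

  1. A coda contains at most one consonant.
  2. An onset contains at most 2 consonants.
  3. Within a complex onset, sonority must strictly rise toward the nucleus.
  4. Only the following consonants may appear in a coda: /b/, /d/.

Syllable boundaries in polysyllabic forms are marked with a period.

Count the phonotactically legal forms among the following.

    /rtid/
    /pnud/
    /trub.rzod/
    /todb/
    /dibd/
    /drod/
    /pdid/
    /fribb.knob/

2

/rtid/ — violates constraint 3: syllable 1 onset /rt/: /r/ (liquid, 4) → /t/ (stop, 1) does not rise → phonotactically illegal
/pnud/ — σ1 onset /pn/ (1→3 rises), coda /d/ ok → phonotactically legal
/trub.rzod/ — violates constraint 3: syllable 2 onset /rz/: /r/ (liquid, 4) → /z/ (fricative, 2) does not rise → phonotactically illegal
/todb/ — violates constraint 1: syllable 1 coda /db/ has 2 consonants (> 1) → phonotactically illegal
/dibd/ — violates constraint 1: syllable 1 coda /bd/ has 2 consonants (> 1) → phonotactically illegal
/drod/ — σ1 onset /dr/ (1→4 rises), coda /d/ ok → phonotactically legal
/pdid/ — violates constraint 3: syllable 1 onset /pd/: /p/ (stop, 1) → /d/ (stop, 1) does not rise → phonotactically illegal
/fribb.knob/ — violates constraint 1: syllable 1 coda /bb/ has 2 consonants (> 1) → phonotactically illegal
Phonotactically legal: /pnud/, /drod/ → 2.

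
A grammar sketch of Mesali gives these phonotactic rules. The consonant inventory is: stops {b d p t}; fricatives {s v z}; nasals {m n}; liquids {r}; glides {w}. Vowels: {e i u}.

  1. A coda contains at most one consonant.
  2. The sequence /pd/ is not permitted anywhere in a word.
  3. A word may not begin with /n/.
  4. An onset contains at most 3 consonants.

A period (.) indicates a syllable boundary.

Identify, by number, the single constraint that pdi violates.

pdi: contains banned sequence /pd/.
This is a violation of constraint 2: "The sequence /pd/ is not permitted anywhere in a word."
The remaining constraints (1, 3, 4) are satisfied.

2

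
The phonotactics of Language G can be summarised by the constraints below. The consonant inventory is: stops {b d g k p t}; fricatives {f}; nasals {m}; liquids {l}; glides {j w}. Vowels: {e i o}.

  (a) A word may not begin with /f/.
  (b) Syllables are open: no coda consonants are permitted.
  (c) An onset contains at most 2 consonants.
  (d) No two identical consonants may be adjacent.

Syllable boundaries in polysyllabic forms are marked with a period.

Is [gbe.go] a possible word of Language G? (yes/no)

[gbe.go] — σ1 onset /gb/ (2C), coda /∅/ ok; σ2 onset /g/, coda /∅/ ok → licit

yes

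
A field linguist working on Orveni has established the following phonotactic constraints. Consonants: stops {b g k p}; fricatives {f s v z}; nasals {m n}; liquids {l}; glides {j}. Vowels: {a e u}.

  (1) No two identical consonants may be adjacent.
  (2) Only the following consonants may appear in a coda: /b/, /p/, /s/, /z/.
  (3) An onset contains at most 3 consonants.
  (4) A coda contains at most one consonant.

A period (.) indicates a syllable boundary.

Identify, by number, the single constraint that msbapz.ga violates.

4

msbapz.ga: syllable 1 coda /pz/ has 2 consonants (> 1).
This is a violation of constraint 4: "A coda contains at most one consonant."
The remaining constraints (1, 2, 3) are satisfied.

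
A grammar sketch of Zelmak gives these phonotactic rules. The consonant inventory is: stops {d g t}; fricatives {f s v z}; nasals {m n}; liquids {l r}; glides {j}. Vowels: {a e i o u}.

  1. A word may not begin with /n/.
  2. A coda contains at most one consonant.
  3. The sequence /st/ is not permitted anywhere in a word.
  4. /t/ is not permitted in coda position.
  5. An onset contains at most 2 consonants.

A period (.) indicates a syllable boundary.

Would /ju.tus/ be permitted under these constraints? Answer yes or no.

yes

/ju.tus/ — σ1 onset /j/, coda /∅/ ok; σ2 onset /t/, coda /s/ ok → permitted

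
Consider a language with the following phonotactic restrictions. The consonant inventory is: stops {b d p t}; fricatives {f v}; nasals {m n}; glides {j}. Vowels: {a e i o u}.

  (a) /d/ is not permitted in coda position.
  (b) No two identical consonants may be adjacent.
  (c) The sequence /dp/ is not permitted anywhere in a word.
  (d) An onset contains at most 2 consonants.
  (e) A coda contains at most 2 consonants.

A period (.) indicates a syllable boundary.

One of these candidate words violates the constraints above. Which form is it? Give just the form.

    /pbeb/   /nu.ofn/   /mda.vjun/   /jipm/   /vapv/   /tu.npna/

/tu.npna/

/pbeb/ — σ1 onset /pb/ (2C), coda /b/ ok → permitted
/nu.ofn/ — σ1 onset /n/, coda /∅/ ok; σ2 onset /∅/, coda /fn/ (2C) ok → permitted
/mda.vjun/ — σ1 onset /md/ (2C), coda /∅/ ok; σ2 onset /vj/ (2C), coda /n/ ok → permitted
/jipm/ — σ1 onset /j/, coda /pm/ (2C) ok → permitted
/vapv/ — σ1 onset /v/, coda /pv/ (2C) ok → permitted
/tu.npna/ — violates constraint (d): syllable 2 onset /npn/ has 3 consonants (> 2) → not permitted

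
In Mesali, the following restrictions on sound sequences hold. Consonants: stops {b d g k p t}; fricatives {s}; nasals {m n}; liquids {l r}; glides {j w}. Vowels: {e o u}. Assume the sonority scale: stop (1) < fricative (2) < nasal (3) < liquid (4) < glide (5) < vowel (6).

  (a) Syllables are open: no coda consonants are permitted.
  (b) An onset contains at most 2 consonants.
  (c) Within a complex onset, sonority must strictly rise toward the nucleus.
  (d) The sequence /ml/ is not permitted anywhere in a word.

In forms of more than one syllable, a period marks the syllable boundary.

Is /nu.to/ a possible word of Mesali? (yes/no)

yes

/nu.to/ — σ1 onset /n/, coda /∅/ ok; σ2 onset /t/, coda /∅/ ok → phonotactically legal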